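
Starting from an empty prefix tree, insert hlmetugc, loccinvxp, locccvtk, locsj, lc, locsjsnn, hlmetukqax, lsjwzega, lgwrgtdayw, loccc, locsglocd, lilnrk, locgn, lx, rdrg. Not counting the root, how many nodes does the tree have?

64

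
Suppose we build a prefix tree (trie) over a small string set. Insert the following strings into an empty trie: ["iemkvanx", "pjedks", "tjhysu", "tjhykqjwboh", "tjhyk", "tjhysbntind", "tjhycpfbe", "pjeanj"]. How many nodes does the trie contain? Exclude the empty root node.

Trace insertions, counting only characters that open a new branch:
  "iemkvanx" → 8 new (i, e, m, k, v, a, n, x)
  "pjedks" → 6 new (p, j, e, d, k, s)
  "tjhysu" → 6 new (t, j, h, y, s, u)
  "tjhykqjwboh" → prefix "tjhy" already present; 7 new (k, q, j, w, b, o, h)
  "tjhyk" → prefix "tjhyk" already present; 0 new (none)
  "tjhysbntind" → prefix "tjhys" already present; 6 new (b, n, t, i, n, d)
  "tjhycpfbe" → prefix "tjhy" already present; 5 new (c, p, f, b, e)
  "pjeanj" → prefix "pje" already present; 3 new (a, n, j)
Total nodes = 8 + 6 + 6 + 7 + 0 + 6 + 5 + 3 = 41

41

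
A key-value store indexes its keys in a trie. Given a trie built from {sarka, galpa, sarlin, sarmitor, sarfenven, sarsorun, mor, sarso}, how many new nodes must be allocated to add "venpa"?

Nothing in the trie begins with "v"; the whole of "venpa" is new.
5 − 0 = 5 new nodes.

5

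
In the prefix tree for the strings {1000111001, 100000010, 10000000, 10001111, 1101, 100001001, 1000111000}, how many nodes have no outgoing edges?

Leaves are exactly the stored words that no other stored word extends.
Those words: "10000000", "100000010", "100001001", "1000111000", "1000111001", "10001111", "1101"
Leaf count: 7

7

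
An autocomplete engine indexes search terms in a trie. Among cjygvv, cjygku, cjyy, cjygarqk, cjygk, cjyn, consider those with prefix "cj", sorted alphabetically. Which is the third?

cjygku

Filter for "cj…" and sort: "cjygarqk", "cjygk", "cjygku", "cjygvv", "cjyn", "cjyy"
Position 3: cjygku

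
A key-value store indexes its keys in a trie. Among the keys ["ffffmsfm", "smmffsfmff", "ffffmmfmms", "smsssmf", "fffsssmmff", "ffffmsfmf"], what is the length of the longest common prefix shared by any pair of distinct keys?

Look for the deepest trie node that still has at least two words in its subtree.
"ffffmsfm" and "ffffmsfmf" agree on "ffffmsfm" (8 characters) before diverging; nothing deeper is shared.
Longest shared-prefix length: 8

8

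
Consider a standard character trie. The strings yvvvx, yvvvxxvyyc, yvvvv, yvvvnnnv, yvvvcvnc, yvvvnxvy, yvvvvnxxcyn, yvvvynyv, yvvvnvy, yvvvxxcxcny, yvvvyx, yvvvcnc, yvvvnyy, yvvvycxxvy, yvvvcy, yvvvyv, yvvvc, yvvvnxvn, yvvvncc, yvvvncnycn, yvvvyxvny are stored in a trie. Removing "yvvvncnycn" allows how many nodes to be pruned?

4

A node on "yvvvncnycn"'s path can go only if nothing else ends at it or branches off below it.
The suffix "nycn" (4 nodes) is used only by "yvvvncnycn"; the node for "yvvvnc" still has the child "c", so pruning stops there.
Nodes removed: 4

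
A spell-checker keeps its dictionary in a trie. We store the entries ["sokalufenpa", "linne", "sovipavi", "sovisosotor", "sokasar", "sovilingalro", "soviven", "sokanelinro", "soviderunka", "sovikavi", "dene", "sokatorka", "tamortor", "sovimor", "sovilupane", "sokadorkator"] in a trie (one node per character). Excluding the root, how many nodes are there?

94

Trace insertions, counting only characters that open a new branch:
  "sokalufenpa" → 11 new (s, o, k, a, l, u, f, e, n, p, a)
  "linne" → 5 new (l, i, n, n, e)
  "sovipavi" → prefix "so" already present; 6 new (v, i, p, a, v, i)
  "sovisosotor" → prefix "sovi" already present; 7 new (s, o, s, o, t, o, r)
  "sokasar" → prefix "soka" already present; 3 new (s, a, r)
  "sovilingalro" → prefix "sovi" already present; 8 new (l, i, n, g, a, l, r, o)
  "soviven" → prefix "sovi" already present; 3 new (v, e, n)
  "sokanelinro" → prefix "soka" already present; 7 new (n, e, l, i, n, r, o)
  "soviderunka" → prefix "sovi" already present; 7 new (d, e, r, u, n, k, a)
  "sovikavi" → prefix "sovi" already present; 4 new (k, a, v, i)
  "dene" → 4 new (d, e, n, e)
  "sokatorka" → prefix "soka" already present; 5 new (t, o, r, k, a)
  "tamortor" → 8 new (t, a, m, o, r, t, o, r)
  "sovimor" → prefix "sovi" already present; 3 new (m, o, r)
  "sovilupane" → prefix "sovil" already present; 5 new (u, p, a, n, e)
  "sokadorkator" → prefix "soka" already present; 8 new (d, o, r, k, a, t, o, r)
Total nodes = 11 + 5 + 6 + 7 + 3 + 8 + 3 + 7 + 7 + 4 + 4 + 5 + 8 + 3 + 5 + 8 = 94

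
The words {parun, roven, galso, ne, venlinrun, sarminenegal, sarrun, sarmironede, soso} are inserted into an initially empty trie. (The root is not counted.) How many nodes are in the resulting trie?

50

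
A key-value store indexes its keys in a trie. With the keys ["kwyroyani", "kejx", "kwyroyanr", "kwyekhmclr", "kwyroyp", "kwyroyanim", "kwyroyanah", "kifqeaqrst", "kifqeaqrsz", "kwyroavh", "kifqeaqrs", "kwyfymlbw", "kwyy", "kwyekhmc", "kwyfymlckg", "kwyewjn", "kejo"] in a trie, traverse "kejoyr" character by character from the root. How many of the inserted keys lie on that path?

Walk "kejoyr" from the root; an end-of-word marker is hit whenever a stored word is a prefix of "kejoyr".
Prefixes of the query that are stored words: "kejo"
Count: 1

1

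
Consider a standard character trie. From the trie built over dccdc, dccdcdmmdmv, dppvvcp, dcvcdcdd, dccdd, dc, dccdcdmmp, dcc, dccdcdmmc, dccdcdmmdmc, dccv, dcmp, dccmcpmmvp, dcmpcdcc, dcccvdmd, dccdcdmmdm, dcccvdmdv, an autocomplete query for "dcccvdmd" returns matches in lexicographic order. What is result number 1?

dcccvdmd

Words with prefix "dcccvdmd", in lexicographic order: "dcccvdmd", "dcccvdmdv"
Position 1: dcccvdmd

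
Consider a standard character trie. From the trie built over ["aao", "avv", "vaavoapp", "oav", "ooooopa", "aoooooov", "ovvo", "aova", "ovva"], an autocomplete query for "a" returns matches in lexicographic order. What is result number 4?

avv

Words with prefix "a", in lexicographic order: "aao", "aoooooov", "aova", "avv"
The 4th is avv.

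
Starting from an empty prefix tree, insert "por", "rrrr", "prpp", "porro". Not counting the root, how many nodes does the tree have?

12

Insert word by word; a character creates a node only if that edge doesn't already exist:
  "por" → 3 new (p, o, r)
  "rrrr" → 4 new (r, r, r, r)
  "prpp" → prefix "p" already present; 3 new (r, p, p)
  "porro" → prefix "por" already present; 2 new (r, o)
Total nodes = 3 + 4 + 3 + 2 = 12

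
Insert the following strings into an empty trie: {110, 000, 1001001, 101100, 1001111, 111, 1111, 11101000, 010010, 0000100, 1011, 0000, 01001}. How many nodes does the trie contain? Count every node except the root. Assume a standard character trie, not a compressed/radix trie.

Insert word by word; a character creates a node only if that edge doesn't already exist:
  "110" → 3 new (1, 1, 0)
  "000" → 3 new (0, 0, 0)
  "1001001" → prefix "1" already present; 6 new (0, 0, 1, 0, 0, 1)
  "101100" → prefix "10" already present; 4 new (1, 1, 0, 0)
  "1001111" → prefix "1001" already present; 3 new (1, 1, 1)
  "111" → prefix "11" already present; 1 new (1)
  "1111" → prefix "111" already present; 1 new (1)
  "11101000" → prefix "111" already present; 5 new (0, 1, 0, 0, 0)
  "010010" → prefix "0" already present; 5 new (1, 0, 0, 1, 0)
  "0000100" → prefix "000" already present; 4 new (0, 1, 0, 0)
  "1011" → prefix "1011" already present; 0 new (none)
  "0000" → prefix "0000" already present; 0 new (none)
  "01001" → prefix "01001" already present; 0 new (none)
Total nodes = 3 + 3 + 6 + 4 + 3 + 1 + 1 + 5 + 5 + 4 + 0 + 0 + 0 = 35

35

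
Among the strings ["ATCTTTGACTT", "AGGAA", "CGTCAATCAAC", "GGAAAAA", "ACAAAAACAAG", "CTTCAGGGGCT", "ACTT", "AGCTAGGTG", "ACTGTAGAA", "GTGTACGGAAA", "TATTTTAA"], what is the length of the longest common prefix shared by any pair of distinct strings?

Equivalently: take the maximum, over all pairs, of their longest common prefix length.
"ACTGTAGAA" and "ACTT" agree on "ACT" (3 characters) before diverging; nothing deeper is shared.
Longest shared-prefix length: 3

3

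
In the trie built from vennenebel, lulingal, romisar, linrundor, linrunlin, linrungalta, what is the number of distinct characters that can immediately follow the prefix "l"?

2

Follow the path "l" to its node, then look at its outgoing edges.
Distinct next characters after "l": i, u.
That node has 2 child edges.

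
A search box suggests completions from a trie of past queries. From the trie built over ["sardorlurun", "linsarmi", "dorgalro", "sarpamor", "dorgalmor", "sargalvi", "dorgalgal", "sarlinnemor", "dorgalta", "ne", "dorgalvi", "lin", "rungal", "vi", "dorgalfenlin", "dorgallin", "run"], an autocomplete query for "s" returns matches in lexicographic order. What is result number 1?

Words with prefix "s", in lexicographic order: "sardorlurun", "sargalvi", "sarlinnemor", "sarpamor"
Position 1: sardorlurun

sardorlurun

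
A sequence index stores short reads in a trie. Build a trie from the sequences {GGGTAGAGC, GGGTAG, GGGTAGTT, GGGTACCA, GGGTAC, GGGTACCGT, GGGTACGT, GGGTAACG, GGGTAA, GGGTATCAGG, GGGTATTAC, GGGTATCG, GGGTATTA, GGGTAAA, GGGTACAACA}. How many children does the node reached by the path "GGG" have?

Follow the path "GGG" to its node, then look at its outgoing edges.
Characters that immediately follow "GGG" among the stored strings: {T}.
That node has 1 child edge.

1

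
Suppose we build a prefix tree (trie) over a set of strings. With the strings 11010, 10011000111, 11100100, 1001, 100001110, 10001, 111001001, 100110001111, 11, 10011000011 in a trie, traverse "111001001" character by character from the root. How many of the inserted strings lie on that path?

Check each prefix of "111001001" against the stored set — each match is an end-marker on the path.
Prefixes of the query that are stored words: "11", "11100100", "111001001"
Count: 3

3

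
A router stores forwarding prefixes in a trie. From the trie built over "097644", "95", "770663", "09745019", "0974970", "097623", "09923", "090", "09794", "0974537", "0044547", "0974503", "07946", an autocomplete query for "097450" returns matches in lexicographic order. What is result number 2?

Filter for "097450…" and sort: "09745019", "0974503"
The 2nd is 0974503.

0974503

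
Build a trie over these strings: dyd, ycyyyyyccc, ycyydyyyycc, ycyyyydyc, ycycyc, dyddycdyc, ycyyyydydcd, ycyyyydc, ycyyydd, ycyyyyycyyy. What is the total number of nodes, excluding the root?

41

Trace insertions, counting only characters that open a new branch:
  "dyd" → 3 new (d, y, d)
  "ycyyyyyccc" → 10 new (y, c, y, y, y, y, y, c, c, c)
  "ycyydyyyycc" → prefix "ycyy" already present; 7 new (d, y, y, y, y, c, c)
  "ycyyyydyc" → prefix "ycyyyy" already present; 3 new (d, y, c)
  "ycycyc" → prefix "ycy" already present; 3 new (c, y, c)
  "dyddycdyc" → prefix "dyd" already present; 6 new (d, y, c, d, y, c)
  "ycyyyydydcd" → prefix "ycyyyydy" already present; 3 new (d, c, d)
  "ycyyyydc" → prefix "ycyyyyd" already present; 1 new (c)
  "ycyyydd" → prefix "ycyyy" already present; 2 new (d, d)
  "ycyyyyycyyy" → prefix "ycyyyyyc" already present; 3 new (y, y, y)
Total nodes = 3 + 10 + 7 + 3 + 3 + 6 + 3 + 1 + 2 + 3 = 41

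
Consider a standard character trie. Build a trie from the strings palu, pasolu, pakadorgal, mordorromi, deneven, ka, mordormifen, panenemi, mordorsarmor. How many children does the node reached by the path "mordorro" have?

1

Follow the path "mordorro" to its node, then look at its outgoing edges.
Distinct next characters after "mordorro": m.
That node has 1 child edge.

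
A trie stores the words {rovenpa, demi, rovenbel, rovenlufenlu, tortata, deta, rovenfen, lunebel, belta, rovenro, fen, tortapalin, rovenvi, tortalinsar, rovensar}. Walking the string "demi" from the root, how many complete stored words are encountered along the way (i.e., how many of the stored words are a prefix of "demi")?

1

Check each prefix of "demi" against the stored set — each match is an end-marker on the path.
Prefixes of the query that are stored words: "demi"
Count: 1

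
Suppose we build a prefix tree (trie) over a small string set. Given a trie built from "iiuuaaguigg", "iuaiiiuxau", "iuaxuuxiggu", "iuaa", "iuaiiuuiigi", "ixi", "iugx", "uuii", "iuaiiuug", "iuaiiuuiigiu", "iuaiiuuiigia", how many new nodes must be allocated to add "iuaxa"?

1

The longest prefix of "iuaxa" already in the trie is "iuax" (length 4).
Each of the 1 remaining characters creates one node.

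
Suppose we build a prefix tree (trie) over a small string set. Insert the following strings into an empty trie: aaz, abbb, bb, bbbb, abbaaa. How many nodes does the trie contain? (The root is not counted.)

13

Trie structure (* marks end of a word):
(root)
├─ a
│  ├─ a
│  │  └─ z *
│  └─ b
│     └─ b
│        ├─ a
│        │  └─ a
│        │     └─ a *
│        └─ b *
└─ b
   └─ b *
      └─ b
         └─ b *
Counting every labelled node above: 13.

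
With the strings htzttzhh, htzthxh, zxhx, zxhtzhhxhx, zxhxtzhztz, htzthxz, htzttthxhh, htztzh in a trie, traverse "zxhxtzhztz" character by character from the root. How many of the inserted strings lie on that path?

2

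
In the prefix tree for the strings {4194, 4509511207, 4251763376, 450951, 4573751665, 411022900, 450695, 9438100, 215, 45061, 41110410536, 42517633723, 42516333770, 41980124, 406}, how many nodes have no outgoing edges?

14

Leaves are exactly the stored words that no other stored word extends.
Those words: "215", "406", "411022900", "41110410536", "4194", "41980124", "42516333770", "42517633723", "4251763376", "45061", "450695", "4509511207", "4573751665", "9438100"
Leaf count: 14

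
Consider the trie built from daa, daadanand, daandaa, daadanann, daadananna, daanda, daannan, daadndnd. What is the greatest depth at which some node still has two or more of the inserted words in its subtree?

9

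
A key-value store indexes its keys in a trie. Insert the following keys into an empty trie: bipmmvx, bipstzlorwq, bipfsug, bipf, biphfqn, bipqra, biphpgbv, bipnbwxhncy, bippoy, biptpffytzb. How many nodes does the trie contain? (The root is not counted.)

49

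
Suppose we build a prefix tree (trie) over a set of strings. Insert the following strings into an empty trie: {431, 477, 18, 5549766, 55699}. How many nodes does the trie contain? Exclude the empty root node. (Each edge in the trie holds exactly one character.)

17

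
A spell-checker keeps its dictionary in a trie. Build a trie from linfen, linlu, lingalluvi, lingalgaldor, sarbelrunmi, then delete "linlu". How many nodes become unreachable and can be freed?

2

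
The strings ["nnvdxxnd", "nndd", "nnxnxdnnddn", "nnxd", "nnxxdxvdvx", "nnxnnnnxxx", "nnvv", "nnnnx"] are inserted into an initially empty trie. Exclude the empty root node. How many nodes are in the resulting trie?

37

Count nodes per top-level branch (shared prefixes stored once):
  'n'-branch (nndd, nnnnx, nnvdxxnd, nnvv, nnxd, nnxnnnnxxx, nnxnxdnnddn, nnxxdxvdvx): 37 nodes
Sum: 37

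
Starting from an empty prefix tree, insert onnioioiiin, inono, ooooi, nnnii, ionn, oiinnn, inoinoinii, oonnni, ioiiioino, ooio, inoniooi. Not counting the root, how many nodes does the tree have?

Trace insertions, counting only characters that open a new branch:
  "onnioioiiin" → 11 new (o, n, n, i, o, i, o, i, i, i, n)
  "inono" → 5 new (i, n, o, n, o)
  "ooooi" → prefix "o" already present; 4 new (o, o, o, i)
  "nnnii" → 5 new (n, n, n, i, i)
  "ionn" → prefix "i" already present; 3 new (o, n, n)
  "oiinnn" → prefix "o" already present; 5 new (i, i, n, n, n)
  "inoinoinii" → prefix "ino" already present; 7 new (i, n, o, i, n, i, i)
  "oonnni" → prefix "oo" already present; 4 new (n, n, n, i)
  "ioiiioino" → prefix "io" already present; 7 new (i, i, i, o, i, n, o)
  "ooio" → prefix "oo" already present; 2 new (i, o)
  "inoniooi" → prefix "inon" already present; 4 new (i, o, o, i)
Total nodes = 11 + 5 + 4 + 5 + 3 + 5 + 7 + 4 + 7 + 2 + 4 = 57

57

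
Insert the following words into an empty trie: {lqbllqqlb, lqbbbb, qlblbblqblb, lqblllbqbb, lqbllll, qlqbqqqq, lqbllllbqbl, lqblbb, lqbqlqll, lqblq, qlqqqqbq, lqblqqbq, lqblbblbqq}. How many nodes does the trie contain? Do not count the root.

Trace insertions, counting only characters that open a new branch:
  "lqbllqqlb" → 9 new (l, q, b, l, l, q, q, l, b)
  "lqbbbb" → prefix "lqb" already present; 3 new (b, b, b)
  "qlblbblqblb" → 11 new (q, l, b, l, b, b, l, q, b, l, b)
  "lqblllbqbb" → prefix "lqbll" already present; 5 new (l, b, q, b, b)
  "lqbllll" → prefix "lqblll" already present; 1 new (l)
  "qlqbqqqq" → prefix "ql" already present; 6 new (q, b, q, q, q, q)
  "lqbllllbqbl" → prefix "lqbllll" already present; 4 new (b, q, b, l)
  "lqblbb" → prefix "lqbl" already present; 2 new (b, b)
  "lqbqlqll" → prefix "lqb" already present; 5 new (q, l, q, l, l)
  "lqblq" → prefix "lqbl" already present; 1 new (q)
  "qlqqqqbq" → prefix "qlq" already present; 5 new (q, q, q, b, q)
  "lqblqqbq" → prefix "lqblq" already present; 3 new (q, b, q)
  "lqblbblbqq" → prefix "lqblbb" already present; 4 new (l, b, q, q)
Total nodes = 9 + 3 + 11 + 5 + 1 + 6 + 4 + 2 + 5 + 1 + 5 + 3 + 4 = 59

59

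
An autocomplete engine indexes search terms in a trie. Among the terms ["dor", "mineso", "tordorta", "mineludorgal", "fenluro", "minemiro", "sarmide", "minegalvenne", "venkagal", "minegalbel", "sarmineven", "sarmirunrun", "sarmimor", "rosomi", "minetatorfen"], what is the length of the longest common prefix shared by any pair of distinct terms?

7

The deepest shared node is where two words last agree before diverging.
"minegalbel" and "minegalvenne" agree on "minegal" (7 characters) before diverging; nothing deeper is shared.
Longest shared-prefix length: 7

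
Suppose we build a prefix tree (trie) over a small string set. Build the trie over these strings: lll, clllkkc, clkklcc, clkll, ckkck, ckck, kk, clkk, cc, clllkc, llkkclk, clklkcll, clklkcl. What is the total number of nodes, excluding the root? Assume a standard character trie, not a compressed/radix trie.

36

Trace insertions, counting only characters that open a new branch:
  "lll" → 3 new (l, l, l)
  "clllkkc" → 7 new (c, l, l, l, k, k, c)
  "clkklcc" → prefix "cl" already present; 5 new (k, k, l, c, c)
  "clkll" → prefix "clk" already present; 2 new (l, l)
  "ckkck" → prefix "c" already present; 4 new (k, k, c, k)
  "ckck" → prefix "ck" already present; 2 new (c, k)
  "kk" → 2 new (k, k)
  "clkk" → prefix "clkk" already present; 0 new (none)
  "cc" → prefix "c" already present; 1 new (c)
  "clllkc" → prefix "clllk" already present; 1 new (c)
  "llkkclk" → prefix "ll" already present; 5 new (k, k, c, l, k)
  "clklkcll" → prefix "clkl" already present; 4 new (k, c, l, l)
  "clklkcl" → prefix "clklkcl" already present; 0 new (none)
Total nodes = 3 + 7 + 5 + 2 + 4 + 2 + 2 + 0 + 1 + 1 + 5 + 4 + 0 = 36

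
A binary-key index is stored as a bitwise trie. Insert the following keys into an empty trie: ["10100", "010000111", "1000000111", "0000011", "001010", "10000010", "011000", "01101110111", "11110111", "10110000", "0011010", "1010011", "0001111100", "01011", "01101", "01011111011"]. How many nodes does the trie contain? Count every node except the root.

78

Insert word by word; a character creates a node only if that edge doesn't already exist:
  "10100" → 5 new (1, 0, 1, 0, 0)
  "010000111" → 9 new (0, 1, 0, 0, 0, 0, 1, 1, 1)
  "1000000111" → prefix "10" already present; 8 new (0, 0, 0, 0, 0, 1, 1, 1)
  "0000011" → prefix "0" already present; 6 new (0, 0, 0, 0, 1, 1)
  "001010" → prefix "00" already present; 4 new (1, 0, 1, 0)
  "10000010" → prefix "100000" already present; 2 new (1, 0)
  "011000" → prefix "01" already present; 4 new (1, 0, 0, 0)
  "01101110111" → prefix "0110" already present; 7 new (1, 1, 1, 0, 1, 1, 1)
  "11110111" → prefix "1" already present; 7 new (1, 1, 1, 0, 1, 1, 1)
  "10110000" → prefix "101" already present; 5 new (1, 0, 0, 0, 0)
  "0011010" → prefix "001" already present; 4 new (1, 0, 1, 0)
  "1010011" → prefix "10100" already present; 2 new (1, 1)
  "0001111100" → prefix "000" already present; 7 new (1, 1, 1, 1, 1, 0, 0)
  "01011" → prefix "010" already present; 2 new (1, 1)
  "01101" → prefix "01101" already present; 0 new (none)
  "01011111011" → prefix "01011" already present; 6 new (1, 1, 1, 0, 1, 1)
Total nodes = 5 + 9 + 8 + 6 + 4 + 2 + 4 + 7 + 7 + 5 + 4 + 2 + 7 + 2 + 0 + 6 = 78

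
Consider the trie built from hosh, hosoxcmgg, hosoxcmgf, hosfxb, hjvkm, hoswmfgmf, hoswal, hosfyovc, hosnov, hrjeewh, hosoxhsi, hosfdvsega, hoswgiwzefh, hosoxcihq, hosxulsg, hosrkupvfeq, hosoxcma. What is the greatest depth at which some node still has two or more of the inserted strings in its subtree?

8

The deepest shared node is where two words last agree before diverging.
"hosoxcmgf" and "hosoxcmgg" agree on "hosoxcmg" (8 characters) before diverging; nothing deeper is shared.
Longest shared-prefix length: 8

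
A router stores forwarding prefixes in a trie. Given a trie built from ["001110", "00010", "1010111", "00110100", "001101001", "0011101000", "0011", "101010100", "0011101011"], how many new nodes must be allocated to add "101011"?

0

"101011" is already a full path in the trie; only an end-marker is added.
No new nodes are needed: 0.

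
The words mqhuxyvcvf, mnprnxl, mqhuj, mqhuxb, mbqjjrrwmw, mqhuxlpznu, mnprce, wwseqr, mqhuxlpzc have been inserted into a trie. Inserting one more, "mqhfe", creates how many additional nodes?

"mqh" is already a path in the trie; the remaining "fe" must be added.
Each of the 2 remaining characters creates one node.

2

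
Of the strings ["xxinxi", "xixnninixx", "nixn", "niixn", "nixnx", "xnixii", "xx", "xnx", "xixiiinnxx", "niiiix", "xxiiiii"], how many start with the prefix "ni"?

Walk to "ni"; the words in its subtree are exactly those with that prefix.
Matches: "niiiix", "niixn", "nixn", "nixnx"
Count: 4

4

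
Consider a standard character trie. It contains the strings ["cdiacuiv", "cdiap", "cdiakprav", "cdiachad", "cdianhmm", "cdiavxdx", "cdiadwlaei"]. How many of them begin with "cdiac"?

Traverse to the node for "cdiac", then collect every word in that subtree.
Matches: "cdiachad", "cdiacuiv"
Count: 2

2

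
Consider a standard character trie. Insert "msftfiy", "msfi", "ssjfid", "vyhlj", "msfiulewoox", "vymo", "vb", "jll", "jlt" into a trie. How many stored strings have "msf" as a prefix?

3

Walk to "msf"; the words in its subtree are exactly those with that prefix.
Words under "msf": msfi, msfiulewoox, msftfiy
Count: 3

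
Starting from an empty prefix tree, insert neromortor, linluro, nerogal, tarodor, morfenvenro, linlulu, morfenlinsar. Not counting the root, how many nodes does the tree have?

Insert word by word; a character creates a node only if that edge doesn't already exist:
  "neromortor" → 10 new (n, e, r, o, m, o, r, t, o, r)
  "linluro" → 7 new (l, i, n, l, u, r, o)
  "nerogal" → prefix "nero" already present; 3 new (g, a, l)
  "tarodor" → 7 new (t, a, r, o, d, o, r)
  "morfenvenro" → 11 new (m, o, r, f, e, n, v, e, n, r, o)
  "linlulu" → prefix "linlu" already present; 2 new (l, u)
  "morfenlinsar" → prefix "morfen" already present; 6 new (l, i, n, s, a, r)
Total nodes = 10 + 7 + 3 + 7 + 11 + 2 + 6 = 46

46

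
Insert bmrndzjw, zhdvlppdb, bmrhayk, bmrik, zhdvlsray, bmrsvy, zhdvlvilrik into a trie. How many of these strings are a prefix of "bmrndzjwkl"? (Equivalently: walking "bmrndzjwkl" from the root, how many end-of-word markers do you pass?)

1

Walk "bmrndzjwkl" from the root; an end-of-word marker is hit whenever a stored word is a prefix of "bmrndzjwkl".
Prefixes of the query that are stored words: "bmrndzjw"
Count: 1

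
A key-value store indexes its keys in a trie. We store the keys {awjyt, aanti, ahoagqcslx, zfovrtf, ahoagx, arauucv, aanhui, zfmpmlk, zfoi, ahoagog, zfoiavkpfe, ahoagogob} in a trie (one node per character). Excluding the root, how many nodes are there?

For each word, the new-node count is its length minus the longest prefix already in the trie:
  "awjyt" → 5 new (a, w, j, y, t)
  "aanti" → prefix "a" already present; 4 new (a, n, t, i)
  "ahoagqcslx" → prefix "a" already present; 9 new (h, o, a, g, q, c, s, l, x)
  "zfovrtf" → 7 new (z, f, o, v, r, t, f)
  "ahoagx" → prefix "ahoag" already present; 1 new (x)
  "arauucv" → prefix "a" already present; 6 new (r, a, u, u, c, v)
  "aanhui" → prefix "aan" already present; 3 new (h, u, i)
  "zfmpmlk" → prefix "zf" already present; 5 new (m, p, m, l, k)
  "zfoi" → prefix "zfo" already present; 1 new (i)
  "ahoagog" → prefix "ahoag" already present; 2 new (o, g)
  "zfoiavkpfe" → prefix "zfoi" already present; 6 new (a, v, k, p, f, e)
  "ahoagogob" → prefix "ahoagog" already present; 2 new (o, b)
Total nodes = 5 + 4 + 9 + 7 + 1 + 6 + 3 + 5 + 1 + 2 + 6 + 2 = 51

51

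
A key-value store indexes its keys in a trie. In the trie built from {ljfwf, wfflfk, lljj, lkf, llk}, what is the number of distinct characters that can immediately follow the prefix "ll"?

Walk "ll" from the root, arriving at one node.
Distinct next characters after "ll": j, k.
That node has 2 child edges.

2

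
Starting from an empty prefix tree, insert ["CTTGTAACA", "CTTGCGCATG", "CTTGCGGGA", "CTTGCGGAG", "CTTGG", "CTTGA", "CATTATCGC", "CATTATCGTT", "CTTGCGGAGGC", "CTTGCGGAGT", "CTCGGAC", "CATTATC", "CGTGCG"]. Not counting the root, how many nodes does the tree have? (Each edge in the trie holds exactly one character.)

45

Trace insertions, counting only characters that open a new branch:
  "CTTGTAACA" → 9 new (C, T, T, G, T, A, A, C, A)
  "CTTGCGCATG" → prefix "CTTG" already present; 6 new (C, G, C, A, T, G)
  "CTTGCGGGA" → prefix "CTTGCG" already present; 3 new (G, G, A)
  "CTTGCGGAG" → prefix "CTTGCGG" already present; 2 new (A, G)
  "CTTGG" → prefix "CTTG" already present; 1 new (G)
  "CTTGA" → prefix "CTTG" already present; 1 new (A)
  "CATTATCGC" → prefix "C" already present; 8 new (A, T, T, A, T, C, G, C)
  "CATTATCGTT" → prefix "CATTATCG" already present; 2 new (T, T)
  "CTTGCGGAGGC" → prefix "CTTGCGGAG" already present; 2 new (G, C)
  "CTTGCGGAGT" → prefix "CTTGCGGAG" already present; 1 new (T)
  "CTCGGAC" → prefix "CT" already present; 5 new (C, G, G, A, C)
  "CATTATC" → prefix "CATTATC" already present; 0 new (none)
  "CGTGCG" → prefix "C" already present; 5 new (G, T, G, C, G)
Total nodes = 9 + 6 + 3 + 2 + 1 + 1 + 8 + 2 + 2 + 1 + 5 + 0 + 5 = 45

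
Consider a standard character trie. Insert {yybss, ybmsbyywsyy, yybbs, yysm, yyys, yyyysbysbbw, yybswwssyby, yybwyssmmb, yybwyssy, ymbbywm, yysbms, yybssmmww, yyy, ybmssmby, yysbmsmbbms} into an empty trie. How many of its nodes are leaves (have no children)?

Leaves are exactly the stored words that no other stored word extends.
Those words: "ybmsbyywsyy", "ybmssmby", "ymbbywm", "yybbs", "yybssmmww", "yybswwssyby", "yybwyssmmb", "yybwyssy", "yysbmsmbbms", "yysm", "yyys", "yyyysbysbbw"
Leaf count: 12

12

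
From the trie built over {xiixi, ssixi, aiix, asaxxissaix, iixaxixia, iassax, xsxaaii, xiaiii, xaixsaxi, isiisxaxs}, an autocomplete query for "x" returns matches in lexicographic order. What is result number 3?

Words with prefix "x", in lexicographic order: "xaixsaxi", "xiaiii", "xiixi", "xsxaaii"
Position 3: xiixi

xiixi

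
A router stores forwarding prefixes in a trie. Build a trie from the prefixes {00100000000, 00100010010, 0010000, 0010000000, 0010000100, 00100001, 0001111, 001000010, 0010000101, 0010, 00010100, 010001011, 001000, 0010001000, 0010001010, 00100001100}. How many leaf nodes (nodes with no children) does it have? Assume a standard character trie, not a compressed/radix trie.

A leaf is a node with no children — equivalently, the end of a word that is not a proper prefix of any other stored word.
Those words: "00010100", "0001111", "00100000000", "0010000100", "0010000101", "00100001100", "0010001000", "00100010010", "0010001010", "010001011"
Leaf count: 10

10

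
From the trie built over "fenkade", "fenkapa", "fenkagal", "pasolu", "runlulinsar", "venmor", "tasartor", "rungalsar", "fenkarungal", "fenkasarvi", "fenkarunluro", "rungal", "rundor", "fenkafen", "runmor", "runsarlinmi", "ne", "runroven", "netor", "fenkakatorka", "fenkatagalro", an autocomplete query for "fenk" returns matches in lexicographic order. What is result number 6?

fenkarungal

DFS of the "fenk" subtree visits, in order: "fenkade", "fenkafen", "fenkagal", "fenkakatorka", "fenkapa", "fenkarungal", "fenkarunluro", "fenkasarvi", "fenkatagalro"
Position 6: fenkarungal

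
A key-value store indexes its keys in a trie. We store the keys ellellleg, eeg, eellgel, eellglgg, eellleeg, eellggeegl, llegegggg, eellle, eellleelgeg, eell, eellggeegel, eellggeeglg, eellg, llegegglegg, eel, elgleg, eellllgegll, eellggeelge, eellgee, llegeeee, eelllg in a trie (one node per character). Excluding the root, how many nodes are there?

Insert word by word; a character creates a node only if that edge doesn't already exist:
  "ellellleg" → 9 new (e, l, l, e, l, l, l, e, g)
  "eeg" → prefix "e" already present; 2 new (e, g)
  "eellgel" → prefix "ee" already present; 5 new (l, l, g, e, l)
  "eellglgg" → prefix "eellg" already present; 3 new (l, g, g)
  "eellleeg" → prefix "eell" already present; 4 new (l, e, e, g)
  "eellggeegl" → prefix "eellg" already present; 5 new (g, e, e, g, l)
  "llegegggg" → 9 new (l, l, e, g, e, g, g, g, g)
  "eellle" → prefix "eellle" already present; 0 new (none)
  "eellleelgeg" → prefix "eelllee" already present; 4 new (l, g, e, g)
  "eell" → prefix "eell" already present; 0 new (none)
  "eellggeegel" → prefix "eellggeeg" already present; 2 new (e, l)
  "eellggeeglg" → prefix "eellggeegl" already present; 1 new (g)
  "eellg" → prefix "eellg" already present; 0 new (none)
  "llegegglegg" → prefix "llegegg" already present; 4 new (l, e, g, g)
  "eel" → prefix "eel" already present; 0 new (none)
  "elgleg" → prefix "el" already present; 4 new (g, l, e, g)
  "eellllgegll" → prefix "eelll" already present; 6 new (l, g, e, g, l, l)
  "eellggeelge" → prefix "eellggee" already present; 3 new (l, g, e)
  "eellgee" → prefix "eellge" already present; 1 new (e)
  "llegeeee" → prefix "llege" already present; 3 new (e, e, e)
  "eelllg" → prefix "eelll" already present; 1 new (g)
Total nodes = 9 + 2 + 5 + 3 + 4 + 5 + 9 + 0 + 4 + 0 + 2 + 1 + 0 + 4 + 0 + 4 + 6 + 3 + 1 + 3 + 1 = 66

66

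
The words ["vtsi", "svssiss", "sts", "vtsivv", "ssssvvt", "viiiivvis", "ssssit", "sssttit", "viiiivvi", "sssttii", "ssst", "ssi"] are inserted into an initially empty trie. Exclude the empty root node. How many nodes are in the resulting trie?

37

Trie structure (* marks end of a word):
(root)
├─ s
│  ├─ s
│  │  ├─ i *
│  │  └─ s
│  │     ├─ s
│  │     │  ├─ i
│  │     │  │  └─ t *
│  │     │  └─ v
│  │     │     └─ v
│  │     │        └─ t *
│  │     └─ t *
│  │        └─ t
│  │           └─ i
│  │              ├─ i *
│  │              └─ t *
│  ├─ t
│  │  └─ s *
│  └─ v
│     └─ s
│        └─ s
│           └─ i
│              └─ s
│                 └─ s *
└─ v
   ├─ i
   │  └─ i
   │     └─ i
   │        └─ i
   │           └─ v
   │              └─ v
   │                 └─ i *
   │                    └─ s *
   └─ t
      └─ s
         └─ i *
            └─ v
               └─ v *
Counting every labelled node above: 37.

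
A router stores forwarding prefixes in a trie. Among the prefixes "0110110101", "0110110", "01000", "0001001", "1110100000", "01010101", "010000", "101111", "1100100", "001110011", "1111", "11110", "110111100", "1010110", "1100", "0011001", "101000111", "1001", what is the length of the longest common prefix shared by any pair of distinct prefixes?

7

Equivalently: take the maximum, over all pairs, of their longest common prefix length.
"0110110" and "0110110101" agree on "0110110" (7 characters) before diverging; nothing deeper is shared.
Longest shared-prefix length: 7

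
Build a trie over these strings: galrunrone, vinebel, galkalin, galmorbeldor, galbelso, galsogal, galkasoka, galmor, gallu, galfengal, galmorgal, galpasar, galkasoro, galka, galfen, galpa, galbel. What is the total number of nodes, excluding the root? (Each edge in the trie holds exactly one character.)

63

For each word, the new-node count is its length minus the longest prefix already in the trie:
  "galrunrone" → 10 new (g, a, l, r, u, n, r, o, n, e)
  "vinebel" → 7 new (v, i, n, e, b, e, l)
  "galkalin" → prefix "gal" already present; 5 new (k, a, l, i, n)
  "galmorbeldor" → prefix "gal" already present; 9 new (m, o, r, b, e, l, d, o, r)
  "galbelso" → prefix "gal" already present; 5 new (b, e, l, s, o)
  "galsogal" → prefix "gal" already present; 5 new (s, o, g, a, l)
  "galkasoka" → prefix "galka" already present; 4 new (s, o, k, a)
  "galmor" → prefix "galmor" already present; 0 new (none)
  "gallu" → prefix "gal" already present; 2 new (l, u)
  "galfengal" → prefix "gal" already present; 6 new (f, e, n, g, a, l)
  "galmorgal" → prefix "galmor" already present; 3 new (g, a, l)
  "galpasar" → prefix "gal" already present; 5 new (p, a, s, a, r)
  "galkasoro" → prefix "galkaso" already present; 2 new (r, o)
  "galka" → prefix "galka" already present; 0 new (none)
  "galfen" → prefix "galfen" already present; 0 new (none)
  "galpa" → prefix "galpa" already present; 0 new (none)
  "galbel" → prefix "galbel" already present; 0 new (none)
Total nodes = 10 + 7 + 5 + 9 + 5 + 5 + 4 + 0 + 2 + 6 + 3 + 5 + 2 + 0 + 0 + 0 + 0 = 63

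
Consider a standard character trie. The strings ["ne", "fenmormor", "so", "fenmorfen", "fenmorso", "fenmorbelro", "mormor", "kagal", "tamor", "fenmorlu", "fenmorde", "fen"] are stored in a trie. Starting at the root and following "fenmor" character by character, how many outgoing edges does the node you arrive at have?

Walk "fenmor" from the root, arriving at one node.
Characters that immediately follow "fenmor" among the stored strings: {b, d, f, l, m, s}.
That node has 6 child edges.

6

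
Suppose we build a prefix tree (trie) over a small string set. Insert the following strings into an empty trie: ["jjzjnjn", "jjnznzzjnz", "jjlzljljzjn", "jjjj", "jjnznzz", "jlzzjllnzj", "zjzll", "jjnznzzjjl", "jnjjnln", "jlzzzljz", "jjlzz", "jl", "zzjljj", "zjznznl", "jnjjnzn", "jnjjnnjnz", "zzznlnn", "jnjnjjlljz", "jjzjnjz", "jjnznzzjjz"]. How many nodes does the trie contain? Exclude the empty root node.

Trace insertions, counting only characters that open a new branch:
  "jjzjnjn" → 7 new (j, j, z, j, n, j, n)
  "jjnznzzjnz" → prefix "jj" already present; 8 new (n, z, n, z, z, j, n, z)
  "jjlzljljzjn" → prefix "jj" already present; 9 new (l, z, l, j, l, j, z, j, n)
  "jjjj" → prefix "jj" already present; 2 new (j, j)
  "jjnznzz" → prefix "jjnznzz" already present; 0 new (none)
  "jlzzjllnzj" → prefix "j" already present; 9 new (l, z, z, j, l, l, n, z, j)
  "zjzll" → 5 new (z, j, z, l, l)
  "jjnznzzjjl" → prefix "jjnznzzj" already present; 2 new (j, l)
  "jnjjnln" → prefix "j" already present; 6 new (n, j, j, n, l, n)
  "jlzzzljz" → prefix "jlzz" already present; 4 new (z, l, j, z)
  "jjlzz" → prefix "jjlz" already present; 1 new (z)
  "jl" → prefix "jl" already present; 0 new (none)
  "zzjljj" → prefix "z" already present; 5 new (z, j, l, j, j)
  "zjznznl" → prefix "zjz" already present; 4 new (n, z, n, l)
  "jnjjnzn" → prefix "jnjjn" already present; 2 new (z, n)
  "jnjjnnjnz" → prefix "jnjjn" already present; 4 new (n, j, n, z)
  "zzznlnn" → prefix "zz" already present; 5 new (z, n, l, n, n)
  "jnjnjjlljz" → prefix "jnj" already present; 7 new (n, j, j, l, l, j, z)
  "jjzjnjz" → prefix "jjzjnj" already present; 1 new (z)
  "jjnznzzjjz" → prefix "jjnznzzjj" already present; 1 new (z)
Total nodes = 7 + 8 + 9 + 2 + 0 + 9 + 5 + 2 + 6 + 4 + 1 + 0 + 5 + 4 + 2 + 4 + 5 + 7 + 1 + 1 = 82

82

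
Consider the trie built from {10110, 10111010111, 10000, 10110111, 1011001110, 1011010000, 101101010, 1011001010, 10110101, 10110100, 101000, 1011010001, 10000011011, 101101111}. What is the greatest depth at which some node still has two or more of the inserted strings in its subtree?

The deepest shared node is where two words last agree before diverging.
e.g. "1011010000" and "1011010001" share the prefix "101101000" of length 9; no pair shares a longer one.
Longest shared-prefix length: 9

9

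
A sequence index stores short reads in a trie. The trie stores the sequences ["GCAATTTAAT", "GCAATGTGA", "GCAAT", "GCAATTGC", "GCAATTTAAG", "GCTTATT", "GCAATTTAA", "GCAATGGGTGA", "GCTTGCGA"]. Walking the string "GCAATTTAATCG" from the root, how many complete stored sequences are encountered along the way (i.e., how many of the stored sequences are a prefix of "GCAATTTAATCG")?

Traverse "GCAATTTAATCG" character by character; count nodes along the way that are marked as word ends.
Prefixes of the query that are stored words: "GCAAT", "GCAATTTAA", "GCAATTTAAT"
Count: 3

3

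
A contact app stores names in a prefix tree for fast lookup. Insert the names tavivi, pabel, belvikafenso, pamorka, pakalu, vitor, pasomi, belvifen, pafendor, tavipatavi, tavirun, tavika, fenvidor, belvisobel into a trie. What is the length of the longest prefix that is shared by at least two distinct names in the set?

Equivalently: take the maximum, over all pairs, of their longest common prefix length.
"belvifen" and "belvikafenso" agree on "belvi" (5 characters) before diverging; nothing deeper is shared.
Longest shared-prefix length: 5

5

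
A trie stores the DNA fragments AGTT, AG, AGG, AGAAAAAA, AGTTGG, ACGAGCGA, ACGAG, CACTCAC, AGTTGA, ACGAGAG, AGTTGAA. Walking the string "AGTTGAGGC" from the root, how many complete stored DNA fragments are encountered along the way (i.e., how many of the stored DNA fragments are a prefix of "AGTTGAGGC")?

Walk "AGTTGAGGC" from the root; an end-of-word marker is hit whenever a stored word is a prefix of "AGTTGAGGC".
Prefixes of the query that are stored words: "AG", "AGTT", "AGTTGA"
Count: 3

3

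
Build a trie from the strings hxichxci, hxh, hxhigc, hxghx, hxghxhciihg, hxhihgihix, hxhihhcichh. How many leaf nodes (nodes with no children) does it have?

5

Leaves are exactly the stored words that no other stored word extends.
Those words: "hxghxhciihg", "hxhigc", "hxhihgihix", "hxhihhcichh", "hxichxci"
Leaf count: 5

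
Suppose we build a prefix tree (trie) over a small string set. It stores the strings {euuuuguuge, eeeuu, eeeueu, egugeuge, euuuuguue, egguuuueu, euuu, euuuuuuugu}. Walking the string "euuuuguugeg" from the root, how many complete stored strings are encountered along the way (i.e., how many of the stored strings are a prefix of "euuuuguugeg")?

Traverse "euuuuguugeg" character by character; count nodes along the way that are marked as word ends.
Prefixes of the query that are stored words: "euuu", "euuuuguuge"
Count: 2

2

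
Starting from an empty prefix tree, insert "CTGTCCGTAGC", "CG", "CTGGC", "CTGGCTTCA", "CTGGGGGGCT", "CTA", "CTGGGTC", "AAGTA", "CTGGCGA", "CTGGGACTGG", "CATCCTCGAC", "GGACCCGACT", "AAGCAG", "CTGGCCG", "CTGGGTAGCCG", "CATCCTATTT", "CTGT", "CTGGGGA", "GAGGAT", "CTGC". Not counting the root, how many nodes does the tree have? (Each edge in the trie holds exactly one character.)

79

Count nodes per top-level branch (shared prefixes stored once):
  'A'-branch (AAGCAG, AAGTA): 8 nodes
  'C'-branch (CATCCTATTT, CATCCTCGAC, CG, CTA, CTGC, CTGGC, CTGGCCG, CTGGCGA, CTGGCTTCA, CTGGGACTGG, CTGGGGA, CTGGGGGGCT, CTGGGTAGCCG, CTGGGTC, CTGT, CTGTCCGTAGC): 56 nodes
  'G'-branch (GAGGAT, GGACCCGACT): 15 nodes
Sum: 79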